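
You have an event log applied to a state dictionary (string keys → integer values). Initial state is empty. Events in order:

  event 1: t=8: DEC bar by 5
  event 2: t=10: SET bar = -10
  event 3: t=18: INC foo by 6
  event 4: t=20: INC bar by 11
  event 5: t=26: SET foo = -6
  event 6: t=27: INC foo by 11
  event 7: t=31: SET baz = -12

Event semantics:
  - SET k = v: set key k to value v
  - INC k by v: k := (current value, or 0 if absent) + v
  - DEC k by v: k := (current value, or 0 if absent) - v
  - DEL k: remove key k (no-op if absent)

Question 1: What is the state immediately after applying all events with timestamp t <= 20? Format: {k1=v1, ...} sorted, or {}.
Answer: {bar=1, foo=6}

Derivation:
Apply events with t <= 20 (4 events):
  after event 1 (t=8: DEC bar by 5): {bar=-5}
  after event 2 (t=10: SET bar = -10): {bar=-10}
  after event 3 (t=18: INC foo by 6): {bar=-10, foo=6}
  after event 4 (t=20: INC bar by 11): {bar=1, foo=6}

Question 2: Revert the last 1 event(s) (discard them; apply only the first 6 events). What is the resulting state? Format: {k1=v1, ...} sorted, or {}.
Keep first 6 events (discard last 1):
  after event 1 (t=8: DEC bar by 5): {bar=-5}
  after event 2 (t=10: SET bar = -10): {bar=-10}
  after event 3 (t=18: INC foo by 6): {bar=-10, foo=6}
  after event 4 (t=20: INC bar by 11): {bar=1, foo=6}
  after event 5 (t=26: SET foo = -6): {bar=1, foo=-6}
  after event 6 (t=27: INC foo by 11): {bar=1, foo=5}

Answer: {bar=1, foo=5}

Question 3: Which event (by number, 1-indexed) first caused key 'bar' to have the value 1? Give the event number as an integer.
Answer: 4

Derivation:
Looking for first event where bar becomes 1:
  event 1: bar = -5
  event 2: bar = -10
  event 3: bar = -10
  event 4: bar -10 -> 1  <-- first match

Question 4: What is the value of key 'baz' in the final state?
Track key 'baz' through all 7 events:
  event 1 (t=8: DEC bar by 5): baz unchanged
  event 2 (t=10: SET bar = -10): baz unchanged
  event 3 (t=18: INC foo by 6): baz unchanged
  event 4 (t=20: INC bar by 11): baz unchanged
  event 5 (t=26: SET foo = -6): baz unchanged
  event 6 (t=27: INC foo by 11): baz unchanged
  event 7 (t=31: SET baz = -12): baz (absent) -> -12
Final: baz = -12

Answer: -12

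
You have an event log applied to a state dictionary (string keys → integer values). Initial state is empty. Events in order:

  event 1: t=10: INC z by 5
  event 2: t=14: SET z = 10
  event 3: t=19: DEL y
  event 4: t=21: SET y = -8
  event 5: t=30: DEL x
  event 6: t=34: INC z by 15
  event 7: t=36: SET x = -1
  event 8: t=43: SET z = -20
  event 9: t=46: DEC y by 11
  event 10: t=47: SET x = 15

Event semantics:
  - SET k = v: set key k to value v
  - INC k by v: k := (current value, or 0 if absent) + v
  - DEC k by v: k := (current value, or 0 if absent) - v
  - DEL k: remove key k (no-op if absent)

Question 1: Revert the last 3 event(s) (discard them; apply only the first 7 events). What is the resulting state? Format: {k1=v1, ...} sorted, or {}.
Keep first 7 events (discard last 3):
  after event 1 (t=10: INC z by 5): {z=5}
  after event 2 (t=14: SET z = 10): {z=10}
  after event 3 (t=19: DEL y): {z=10}
  after event 4 (t=21: SET y = -8): {y=-8, z=10}
  after event 5 (t=30: DEL x): {y=-8, z=10}
  after event 6 (t=34: INC z by 15): {y=-8, z=25}
  after event 7 (t=36: SET x = -1): {x=-1, y=-8, z=25}

Answer: {x=-1, y=-8, z=25}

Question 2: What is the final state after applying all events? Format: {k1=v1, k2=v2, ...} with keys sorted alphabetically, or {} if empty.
  after event 1 (t=10: INC z by 5): {z=5}
  after event 2 (t=14: SET z = 10): {z=10}
  after event 3 (t=19: DEL y): {z=10}
  after event 4 (t=21: SET y = -8): {y=-8, z=10}
  after event 5 (t=30: DEL x): {y=-8, z=10}
  after event 6 (t=34: INC z by 15): {y=-8, z=25}
  after event 7 (t=36: SET x = -1): {x=-1, y=-8, z=25}
  after event 8 (t=43: SET z = -20): {x=-1, y=-8, z=-20}
  after event 9 (t=46: DEC y by 11): {x=-1, y=-19, z=-20}
  after event 10 (t=47: SET x = 15): {x=15, y=-19, z=-20}

Answer: {x=15, y=-19, z=-20}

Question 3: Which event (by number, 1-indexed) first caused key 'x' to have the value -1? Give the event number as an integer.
Answer: 7

Derivation:
Looking for first event where x becomes -1:
  event 7: x (absent) -> -1  <-- first match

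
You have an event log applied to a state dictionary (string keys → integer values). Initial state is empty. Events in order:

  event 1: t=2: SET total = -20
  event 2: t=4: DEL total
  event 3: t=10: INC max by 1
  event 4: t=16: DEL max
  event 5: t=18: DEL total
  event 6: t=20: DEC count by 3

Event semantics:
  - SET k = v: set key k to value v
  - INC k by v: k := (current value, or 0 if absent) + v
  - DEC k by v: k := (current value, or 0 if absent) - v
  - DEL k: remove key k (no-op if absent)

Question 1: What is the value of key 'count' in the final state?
Answer: -3

Derivation:
Track key 'count' through all 6 events:
  event 1 (t=2: SET total = -20): count unchanged
  event 2 (t=4: DEL total): count unchanged
  event 3 (t=10: INC max by 1): count unchanged
  event 4 (t=16: DEL max): count unchanged
  event 5 (t=18: DEL total): count unchanged
  event 6 (t=20: DEC count by 3): count (absent) -> -3
Final: count = -3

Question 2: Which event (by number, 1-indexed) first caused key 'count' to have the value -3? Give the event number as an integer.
Answer: 6

Derivation:
Looking for first event where count becomes -3:
  event 6: count (absent) -> -3  <-- first match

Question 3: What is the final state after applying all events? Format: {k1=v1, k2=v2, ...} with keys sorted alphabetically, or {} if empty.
  after event 1 (t=2: SET total = -20): {total=-20}
  after event 2 (t=4: DEL total): {}
  after event 3 (t=10: INC max by 1): {max=1}
  after event 4 (t=16: DEL max): {}
  after event 5 (t=18: DEL total): {}
  after event 6 (t=20: DEC count by 3): {count=-3}

Answer: {count=-3}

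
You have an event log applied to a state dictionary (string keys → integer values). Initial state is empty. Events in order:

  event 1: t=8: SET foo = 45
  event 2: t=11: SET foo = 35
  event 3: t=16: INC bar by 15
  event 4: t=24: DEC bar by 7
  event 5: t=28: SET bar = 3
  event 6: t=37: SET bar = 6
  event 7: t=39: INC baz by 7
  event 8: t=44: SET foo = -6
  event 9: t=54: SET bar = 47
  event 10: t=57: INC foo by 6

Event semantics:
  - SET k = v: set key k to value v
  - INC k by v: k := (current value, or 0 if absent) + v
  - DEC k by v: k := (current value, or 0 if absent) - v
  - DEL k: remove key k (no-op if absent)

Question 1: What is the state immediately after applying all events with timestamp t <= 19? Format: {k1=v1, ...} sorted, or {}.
Answer: {bar=15, foo=35}

Derivation:
Apply events with t <= 19 (3 events):
  after event 1 (t=8: SET foo = 45): {foo=45}
  after event 2 (t=11: SET foo = 35): {foo=35}
  after event 3 (t=16: INC bar by 15): {bar=15, foo=35}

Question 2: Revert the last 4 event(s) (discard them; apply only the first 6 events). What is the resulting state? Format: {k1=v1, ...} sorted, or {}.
Keep first 6 events (discard last 4):
  after event 1 (t=8: SET foo = 45): {foo=45}
  after event 2 (t=11: SET foo = 35): {foo=35}
  after event 3 (t=16: INC bar by 15): {bar=15, foo=35}
  after event 4 (t=24: DEC bar by 7): {bar=8, foo=35}
  after event 5 (t=28: SET bar = 3): {bar=3, foo=35}
  after event 6 (t=37: SET bar = 6): {bar=6, foo=35}

Answer: {bar=6, foo=35}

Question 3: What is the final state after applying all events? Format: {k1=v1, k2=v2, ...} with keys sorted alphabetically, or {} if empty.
Answer: {bar=47, baz=7, foo=0}

Derivation:
  after event 1 (t=8: SET foo = 45): {foo=45}
  after event 2 (t=11: SET foo = 35): {foo=35}
  after event 3 (t=16: INC bar by 15): {bar=15, foo=35}
  after event 4 (t=24: DEC bar by 7): {bar=8, foo=35}
  after event 5 (t=28: SET bar = 3): {bar=3, foo=35}
  after event 6 (t=37: SET bar = 6): {bar=6, foo=35}
  after event 7 (t=39: INC baz by 7): {bar=6, baz=7, foo=35}
  after event 8 (t=44: SET foo = -6): {bar=6, baz=7, foo=-6}
  after event 9 (t=54: SET bar = 47): {bar=47, baz=7, foo=-6}
  after event 10 (t=57: INC foo by 6): {bar=47, baz=7, foo=0}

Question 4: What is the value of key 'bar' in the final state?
Answer: 47

Derivation:
Track key 'bar' through all 10 events:
  event 1 (t=8: SET foo = 45): bar unchanged
  event 2 (t=11: SET foo = 35): bar unchanged
  event 3 (t=16: INC bar by 15): bar (absent) -> 15
  event 4 (t=24: DEC bar by 7): bar 15 -> 8
  event 5 (t=28: SET bar = 3): bar 8 -> 3
  event 6 (t=37: SET bar = 6): bar 3 -> 6
  event 7 (t=39: INC baz by 7): bar unchanged
  event 8 (t=44: SET foo = -6): bar unchanged
  event 9 (t=54: SET bar = 47): bar 6 -> 47
  event 10 (t=57: INC foo by 6): bar unchanged
Final: bar = 47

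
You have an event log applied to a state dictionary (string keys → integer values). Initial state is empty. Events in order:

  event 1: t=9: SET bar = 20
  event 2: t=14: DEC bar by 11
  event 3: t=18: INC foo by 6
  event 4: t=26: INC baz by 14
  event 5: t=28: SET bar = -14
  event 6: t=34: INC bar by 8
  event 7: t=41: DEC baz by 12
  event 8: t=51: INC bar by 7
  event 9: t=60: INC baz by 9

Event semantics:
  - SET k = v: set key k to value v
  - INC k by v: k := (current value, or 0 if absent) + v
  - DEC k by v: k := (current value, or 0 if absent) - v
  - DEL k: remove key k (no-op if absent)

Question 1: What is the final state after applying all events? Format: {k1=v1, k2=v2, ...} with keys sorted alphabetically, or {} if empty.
  after event 1 (t=9: SET bar = 20): {bar=20}
  after event 2 (t=14: DEC bar by 11): {bar=9}
  after event 3 (t=18: INC foo by 6): {bar=9, foo=6}
  after event 4 (t=26: INC baz by 14): {bar=9, baz=14, foo=6}
  after event 5 (t=28: SET bar = -14): {bar=-14, baz=14, foo=6}
  after event 6 (t=34: INC bar by 8): {bar=-6, baz=14, foo=6}
  after event 7 (t=41: DEC baz by 12): {bar=-6, baz=2, foo=6}
  after event 8 (t=51: INC bar by 7): {bar=1, baz=2, foo=6}
  after event 9 (t=60: INC baz by 9): {bar=1, baz=11, foo=6}

Answer: {bar=1, baz=11, foo=6}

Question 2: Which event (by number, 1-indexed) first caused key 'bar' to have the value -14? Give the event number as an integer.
Answer: 5

Derivation:
Looking for first event where bar becomes -14:
  event 1: bar = 20
  event 2: bar = 9
  event 3: bar = 9
  event 4: bar = 9
  event 5: bar 9 -> -14  <-- first match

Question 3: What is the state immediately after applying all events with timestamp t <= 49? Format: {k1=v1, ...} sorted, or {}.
Apply events with t <= 49 (7 events):
  after event 1 (t=9: SET bar = 20): {bar=20}
  after event 2 (t=14: DEC bar by 11): {bar=9}
  after event 3 (t=18: INC foo by 6): {bar=9, foo=6}
  after event 4 (t=26: INC baz by 14): {bar=9, baz=14, foo=6}
  after event 5 (t=28: SET bar = -14): {bar=-14, baz=14, foo=6}
  after event 6 (t=34: INC bar by 8): {bar=-6, baz=14, foo=6}
  after event 7 (t=41: DEC baz by 12): {bar=-6, baz=2, foo=6}

Answer: {bar=-6, baz=2, foo=6}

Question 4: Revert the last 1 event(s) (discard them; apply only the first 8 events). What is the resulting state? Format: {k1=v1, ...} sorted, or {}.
Answer: {bar=1, baz=2, foo=6}

Derivation:
Keep first 8 events (discard last 1):
  after event 1 (t=9: SET bar = 20): {bar=20}
  after event 2 (t=14: DEC bar by 11): {bar=9}
  after event 3 (t=18: INC foo by 6): {bar=9, foo=6}
  after event 4 (t=26: INC baz by 14): {bar=9, baz=14, foo=6}
  after event 5 (t=28: SET bar = -14): {bar=-14, baz=14, foo=6}
  after event 6 (t=34: INC bar by 8): {bar=-6, baz=14, foo=6}
  after event 7 (t=41: DEC baz by 12): {bar=-6, baz=2, foo=6}
  after event 8 (t=51: INC bar by 7): {bar=1, baz=2, foo=6}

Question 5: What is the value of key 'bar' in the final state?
Track key 'bar' through all 9 events:
  event 1 (t=9: SET bar = 20): bar (absent) -> 20
  event 2 (t=14: DEC bar by 11): bar 20 -> 9
  event 3 (t=18: INC foo by 6): bar unchanged
  event 4 (t=26: INC baz by 14): bar unchanged
  event 5 (t=28: SET bar = -14): bar 9 -> -14
  event 6 (t=34: INC bar by 8): bar -14 -> -6
  event 7 (t=41: DEC baz by 12): bar unchanged
  event 8 (t=51: INC bar by 7): bar -6 -> 1
  event 9 (t=60: INC baz by 9): bar unchanged
Final: bar = 1

Answer: 1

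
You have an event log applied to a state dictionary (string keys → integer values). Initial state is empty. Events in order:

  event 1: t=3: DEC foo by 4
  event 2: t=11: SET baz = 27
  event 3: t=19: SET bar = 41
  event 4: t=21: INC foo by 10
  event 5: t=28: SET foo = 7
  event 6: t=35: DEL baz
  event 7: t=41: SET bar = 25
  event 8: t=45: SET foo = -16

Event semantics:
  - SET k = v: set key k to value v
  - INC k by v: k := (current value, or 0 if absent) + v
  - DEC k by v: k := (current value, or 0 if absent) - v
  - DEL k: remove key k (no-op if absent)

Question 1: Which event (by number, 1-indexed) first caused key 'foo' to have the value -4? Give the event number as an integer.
Answer: 1

Derivation:
Looking for first event where foo becomes -4:
  event 1: foo (absent) -> -4  <-- first match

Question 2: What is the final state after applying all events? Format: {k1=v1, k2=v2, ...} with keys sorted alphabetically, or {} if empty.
  after event 1 (t=3: DEC foo by 4): {foo=-4}
  after event 2 (t=11: SET baz = 27): {baz=27, foo=-4}
  after event 3 (t=19: SET bar = 41): {bar=41, baz=27, foo=-4}
  after event 4 (t=21: INC foo by 10): {bar=41, baz=27, foo=6}
  after event 5 (t=28: SET foo = 7): {bar=41, baz=27, foo=7}
  after event 6 (t=35: DEL baz): {bar=41, foo=7}
  after event 7 (t=41: SET bar = 25): {bar=25, foo=7}
  after event 8 (t=45: SET foo = -16): {bar=25, foo=-16}

Answer: {bar=25, foo=-16}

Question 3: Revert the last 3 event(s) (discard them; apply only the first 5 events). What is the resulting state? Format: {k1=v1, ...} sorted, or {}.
Answer: {bar=41, baz=27, foo=7}

Derivation:
Keep first 5 events (discard last 3):
  after event 1 (t=3: DEC foo by 4): {foo=-4}
  after event 2 (t=11: SET baz = 27): {baz=27, foo=-4}
  after event 3 (t=19: SET bar = 41): {bar=41, baz=27, foo=-4}
  after event 4 (t=21: INC foo by 10): {bar=41, baz=27, foo=6}
  after event 5 (t=28: SET foo = 7): {bar=41, baz=27, foo=7}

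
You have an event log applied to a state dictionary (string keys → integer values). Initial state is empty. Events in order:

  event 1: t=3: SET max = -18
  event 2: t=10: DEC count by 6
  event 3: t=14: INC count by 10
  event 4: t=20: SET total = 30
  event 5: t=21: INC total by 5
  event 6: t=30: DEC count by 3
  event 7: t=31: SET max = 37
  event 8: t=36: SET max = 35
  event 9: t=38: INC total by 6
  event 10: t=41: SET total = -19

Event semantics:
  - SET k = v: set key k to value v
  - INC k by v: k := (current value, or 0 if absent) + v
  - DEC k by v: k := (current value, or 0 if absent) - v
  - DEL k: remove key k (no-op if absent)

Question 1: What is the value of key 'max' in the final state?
Answer: 35

Derivation:
Track key 'max' through all 10 events:
  event 1 (t=3: SET max = -18): max (absent) -> -18
  event 2 (t=10: DEC count by 6): max unchanged
  event 3 (t=14: INC count by 10): max unchanged
  event 4 (t=20: SET total = 30): max unchanged
  event 5 (t=21: INC total by 5): max unchanged
  event 6 (t=30: DEC count by 3): max unchanged
  event 7 (t=31: SET max = 37): max -18 -> 37
  event 8 (t=36: SET max = 35): max 37 -> 35
  event 9 (t=38: INC total by 6): max unchanged
  event 10 (t=41: SET total = -19): max unchanged
Final: max = 35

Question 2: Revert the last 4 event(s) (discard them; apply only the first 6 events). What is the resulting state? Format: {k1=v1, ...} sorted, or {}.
Answer: {count=1, max=-18, total=35}

Derivation:
Keep first 6 events (discard last 4):
  after event 1 (t=3: SET max = -18): {max=-18}
  after event 2 (t=10: DEC count by 6): {count=-6, max=-18}
  after event 3 (t=14: INC count by 10): {count=4, max=-18}
  after event 4 (t=20: SET total = 30): {count=4, max=-18, total=30}
  after event 5 (t=21: INC total by 5): {count=4, max=-18, total=35}
  after event 6 (t=30: DEC count by 3): {count=1, max=-18, total=35}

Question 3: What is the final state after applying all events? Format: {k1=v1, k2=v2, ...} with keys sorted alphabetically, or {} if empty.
  after event 1 (t=3: SET max = -18): {max=-18}
  after event 2 (t=10: DEC count by 6): {count=-6, max=-18}
  after event 3 (t=14: INC count by 10): {count=4, max=-18}
  after event 4 (t=20: SET total = 30): {count=4, max=-18, total=30}
  after event 5 (t=21: INC total by 5): {count=4, max=-18, total=35}
  after event 6 (t=30: DEC count by 3): {count=1, max=-18, total=35}
  after event 7 (t=31: SET max = 37): {count=1, max=37, total=35}
  after event 8 (t=36: SET max = 35): {count=1, max=35, total=35}
  after event 9 (t=38: INC total by 6): {count=1, max=35, total=41}
  after event 10 (t=41: SET total = -19): {count=1, max=35, total=-19}

Answer: {count=1, max=35, total=-19}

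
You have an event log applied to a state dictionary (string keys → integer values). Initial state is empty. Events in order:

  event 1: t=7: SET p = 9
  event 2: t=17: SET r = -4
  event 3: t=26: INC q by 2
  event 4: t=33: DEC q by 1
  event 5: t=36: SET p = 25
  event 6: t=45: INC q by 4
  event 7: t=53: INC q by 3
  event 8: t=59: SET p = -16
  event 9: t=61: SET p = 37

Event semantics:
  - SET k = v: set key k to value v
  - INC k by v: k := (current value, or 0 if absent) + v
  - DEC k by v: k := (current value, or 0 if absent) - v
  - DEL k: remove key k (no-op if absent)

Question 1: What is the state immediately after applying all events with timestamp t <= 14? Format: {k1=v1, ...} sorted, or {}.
Apply events with t <= 14 (1 events):
  after event 1 (t=7: SET p = 9): {p=9}

Answer: {p=9}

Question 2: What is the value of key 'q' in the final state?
Answer: 8

Derivation:
Track key 'q' through all 9 events:
  event 1 (t=7: SET p = 9): q unchanged
  event 2 (t=17: SET r = -4): q unchanged
  event 3 (t=26: INC q by 2): q (absent) -> 2
  event 4 (t=33: DEC q by 1): q 2 -> 1
  event 5 (t=36: SET p = 25): q unchanged
  event 6 (t=45: INC q by 4): q 1 -> 5
  event 7 (t=53: INC q by 3): q 5 -> 8
  event 8 (t=59: SET p = -16): q unchanged
  event 9 (t=61: SET p = 37): q unchanged
Final: q = 8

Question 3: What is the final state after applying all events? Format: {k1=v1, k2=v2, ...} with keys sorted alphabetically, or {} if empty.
  after event 1 (t=7: SET p = 9): {p=9}
  after event 2 (t=17: SET r = -4): {p=9, r=-4}
  after event 3 (t=26: INC q by 2): {p=9, q=2, r=-4}
  after event 4 (t=33: DEC q by 1): {p=9, q=1, r=-4}
  after event 5 (t=36: SET p = 25): {p=25, q=1, r=-4}
  after event 6 (t=45: INC q by 4): {p=25, q=5, r=-4}
  after event 7 (t=53: INC q by 3): {p=25, q=8, r=-4}
  after event 8 (t=59: SET p = -16): {p=-16, q=8, r=-4}
  after event 9 (t=61: SET p = 37): {p=37, q=8, r=-4}

Answer: {p=37, q=8, r=-4}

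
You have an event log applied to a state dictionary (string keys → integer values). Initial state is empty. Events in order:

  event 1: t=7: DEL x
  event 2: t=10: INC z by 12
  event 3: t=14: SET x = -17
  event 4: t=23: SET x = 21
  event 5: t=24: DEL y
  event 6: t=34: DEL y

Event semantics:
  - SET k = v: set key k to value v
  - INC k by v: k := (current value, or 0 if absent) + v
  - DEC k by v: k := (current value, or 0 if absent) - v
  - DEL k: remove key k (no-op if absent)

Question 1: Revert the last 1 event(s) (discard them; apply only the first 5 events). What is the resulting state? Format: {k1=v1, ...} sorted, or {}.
Keep first 5 events (discard last 1):
  after event 1 (t=7: DEL x): {}
  after event 2 (t=10: INC z by 12): {z=12}
  after event 3 (t=14: SET x = -17): {x=-17, z=12}
  after event 4 (t=23: SET x = 21): {x=21, z=12}
  after event 5 (t=24: DEL y): {x=21, z=12}

Answer: {x=21, z=12}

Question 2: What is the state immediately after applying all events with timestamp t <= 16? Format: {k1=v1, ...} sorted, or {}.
Apply events with t <= 16 (3 events):
  after event 1 (t=7: DEL x): {}
  after event 2 (t=10: INC z by 12): {z=12}
  after event 3 (t=14: SET x = -17): {x=-17, z=12}

Answer: {x=-17, z=12}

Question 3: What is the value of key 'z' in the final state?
Answer: 12

Derivation:
Track key 'z' through all 6 events:
  event 1 (t=7: DEL x): z unchanged
  event 2 (t=10: INC z by 12): z (absent) -> 12
  event 3 (t=14: SET x = -17): z unchanged
  event 4 (t=23: SET x = 21): z unchanged
  event 5 (t=24: DEL y): z unchanged
  event 6 (t=34: DEL y): z unchanged
Final: z = 12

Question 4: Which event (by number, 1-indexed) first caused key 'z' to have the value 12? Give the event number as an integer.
Answer: 2

Derivation:
Looking for first event where z becomes 12:
  event 2: z (absent) -> 12  <-- first match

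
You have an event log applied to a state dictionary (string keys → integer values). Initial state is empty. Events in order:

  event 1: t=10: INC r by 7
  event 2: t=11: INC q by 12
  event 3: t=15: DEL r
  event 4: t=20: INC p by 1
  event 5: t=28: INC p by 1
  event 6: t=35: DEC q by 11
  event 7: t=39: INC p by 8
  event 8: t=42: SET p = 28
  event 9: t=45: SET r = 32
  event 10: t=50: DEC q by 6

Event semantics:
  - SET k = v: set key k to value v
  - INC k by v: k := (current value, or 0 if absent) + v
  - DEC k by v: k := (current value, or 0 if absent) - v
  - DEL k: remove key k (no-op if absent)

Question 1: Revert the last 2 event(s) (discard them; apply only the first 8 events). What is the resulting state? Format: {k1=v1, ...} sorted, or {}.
Keep first 8 events (discard last 2):
  after event 1 (t=10: INC r by 7): {r=7}
  after event 2 (t=11: INC q by 12): {q=12, r=7}
  after event 3 (t=15: DEL r): {q=12}
  after event 4 (t=20: INC p by 1): {p=1, q=12}
  after event 5 (t=28: INC p by 1): {p=2, q=12}
  after event 6 (t=35: DEC q by 11): {p=2, q=1}
  after event 7 (t=39: INC p by 8): {p=10, q=1}
  after event 8 (t=42: SET p = 28): {p=28, q=1}

Answer: {p=28, q=1}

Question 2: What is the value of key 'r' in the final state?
Track key 'r' through all 10 events:
  event 1 (t=10: INC r by 7): r (absent) -> 7
  event 2 (t=11: INC q by 12): r unchanged
  event 3 (t=15: DEL r): r 7 -> (absent)
  event 4 (t=20: INC p by 1): r unchanged
  event 5 (t=28: INC p by 1): r unchanged
  event 6 (t=35: DEC q by 11): r unchanged
  event 7 (t=39: INC p by 8): r unchanged
  event 8 (t=42: SET p = 28): r unchanged
  event 9 (t=45: SET r = 32): r (absent) -> 32
  event 10 (t=50: DEC q by 6): r unchanged
Final: r = 32

Answer: 32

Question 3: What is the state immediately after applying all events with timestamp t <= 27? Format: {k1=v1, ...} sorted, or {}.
Answer: {p=1, q=12}

Derivation:
Apply events with t <= 27 (4 events):
  after event 1 (t=10: INC r by 7): {r=7}
  after event 2 (t=11: INC q by 12): {q=12, r=7}
  after event 3 (t=15: DEL r): {q=12}
  after event 4 (t=20: INC p by 1): {p=1, q=12}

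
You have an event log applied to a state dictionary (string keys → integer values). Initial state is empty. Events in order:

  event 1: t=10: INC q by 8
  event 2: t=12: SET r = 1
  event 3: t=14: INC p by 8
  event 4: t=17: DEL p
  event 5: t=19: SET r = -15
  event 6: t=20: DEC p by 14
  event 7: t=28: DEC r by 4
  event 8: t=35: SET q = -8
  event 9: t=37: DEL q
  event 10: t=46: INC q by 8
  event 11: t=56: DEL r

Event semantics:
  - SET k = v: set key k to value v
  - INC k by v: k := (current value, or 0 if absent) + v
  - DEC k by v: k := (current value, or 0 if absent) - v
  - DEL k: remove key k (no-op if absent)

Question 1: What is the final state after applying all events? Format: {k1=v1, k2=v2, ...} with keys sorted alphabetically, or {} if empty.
Answer: {p=-14, q=8}

Derivation:
  after event 1 (t=10: INC q by 8): {q=8}
  after event 2 (t=12: SET r = 1): {q=8, r=1}
  after event 3 (t=14: INC p by 8): {p=8, q=8, r=1}
  after event 4 (t=17: DEL p): {q=8, r=1}
  after event 5 (t=19: SET r = -15): {q=8, r=-15}
  after event 6 (t=20: DEC p by 14): {p=-14, q=8, r=-15}
  after event 7 (t=28: DEC r by 4): {p=-14, q=8, r=-19}
  after event 8 (t=35: SET q = -8): {p=-14, q=-8, r=-19}
  after event 9 (t=37: DEL q): {p=-14, r=-19}
  after event 10 (t=46: INC q by 8): {p=-14, q=8, r=-19}
  after event 11 (t=56: DEL r): {p=-14, q=8}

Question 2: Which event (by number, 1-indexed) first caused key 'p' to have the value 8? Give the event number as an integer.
Looking for first event where p becomes 8:
  event 3: p (absent) -> 8  <-- first match

Answer: 3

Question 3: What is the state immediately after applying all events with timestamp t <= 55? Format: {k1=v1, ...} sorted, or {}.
Apply events with t <= 55 (10 events):
  after event 1 (t=10: INC q by 8): {q=8}
  after event 2 (t=12: SET r = 1): {q=8, r=1}
  after event 3 (t=14: INC p by 8): {p=8, q=8, r=1}
  after event 4 (t=17: DEL p): {q=8, r=1}
  after event 5 (t=19: SET r = -15): {q=8, r=-15}
  after event 6 (t=20: DEC p by 14): {p=-14, q=8, r=-15}
  after event 7 (t=28: DEC r by 4): {p=-14, q=8, r=-19}
  after event 8 (t=35: SET q = -8): {p=-14, q=-8, r=-19}
  after event 9 (t=37: DEL q): {p=-14, r=-19}
  after event 10 (t=46: INC q by 8): {p=-14, q=8, r=-19}

Answer: {p=-14, q=8, r=-19}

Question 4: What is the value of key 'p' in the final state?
Track key 'p' through all 11 events:
  event 1 (t=10: INC q by 8): p unchanged
  event 2 (t=12: SET r = 1): p unchanged
  event 3 (t=14: INC p by 8): p (absent) -> 8
  event 4 (t=17: DEL p): p 8 -> (absent)
  event 5 (t=19: SET r = -15): p unchanged
  event 6 (t=20: DEC p by 14): p (absent) -> -14
  event 7 (t=28: DEC r by 4): p unchanged
  event 8 (t=35: SET q = -8): p unchanged
  event 9 (t=37: DEL q): p unchanged
  event 10 (t=46: INC q by 8): p unchanged
  event 11 (t=56: DEL r): p unchanged
Final: p = -14

Answer: -14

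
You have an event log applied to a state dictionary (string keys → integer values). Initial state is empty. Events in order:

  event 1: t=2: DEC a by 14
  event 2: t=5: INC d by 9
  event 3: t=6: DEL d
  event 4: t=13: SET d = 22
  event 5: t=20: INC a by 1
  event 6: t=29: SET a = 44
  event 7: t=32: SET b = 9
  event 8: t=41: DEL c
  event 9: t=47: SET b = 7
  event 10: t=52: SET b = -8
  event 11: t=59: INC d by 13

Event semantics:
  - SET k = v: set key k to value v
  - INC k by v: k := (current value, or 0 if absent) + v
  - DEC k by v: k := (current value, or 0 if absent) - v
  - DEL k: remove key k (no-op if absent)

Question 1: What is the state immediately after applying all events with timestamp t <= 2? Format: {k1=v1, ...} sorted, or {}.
Answer: {a=-14}

Derivation:
Apply events with t <= 2 (1 events):
  after event 1 (t=2: DEC a by 14): {a=-14}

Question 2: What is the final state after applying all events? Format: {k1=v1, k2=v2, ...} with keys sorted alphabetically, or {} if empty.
  after event 1 (t=2: DEC a by 14): {a=-14}
  after event 2 (t=5: INC d by 9): {a=-14, d=9}
  after event 3 (t=6: DEL d): {a=-14}
  after event 4 (t=13: SET d = 22): {a=-14, d=22}
  after event 5 (t=20: INC a by 1): {a=-13, d=22}
  after event 6 (t=29: SET a = 44): {a=44, d=22}
  after event 7 (t=32: SET b = 9): {a=44, b=9, d=22}
  after event 8 (t=41: DEL c): {a=44, b=9, d=22}
  after event 9 (t=47: SET b = 7): {a=44, b=7, d=22}
  after event 10 (t=52: SET b = -8): {a=44, b=-8, d=22}
  after event 11 (t=59: INC d by 13): {a=44, b=-8, d=35}

Answer: {a=44, b=-8, d=35}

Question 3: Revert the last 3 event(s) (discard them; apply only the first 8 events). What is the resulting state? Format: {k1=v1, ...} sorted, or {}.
Answer: {a=44, b=9, d=22}

Derivation:
Keep first 8 events (discard last 3):
  after event 1 (t=2: DEC a by 14): {a=-14}
  after event 2 (t=5: INC d by 9): {a=-14, d=9}
  after event 3 (t=6: DEL d): {a=-14}
  after event 4 (t=13: SET d = 22): {a=-14, d=22}
  after event 5 (t=20: INC a by 1): {a=-13, d=22}
  after event 6 (t=29: SET a = 44): {a=44, d=22}
  after event 7 (t=32: SET b = 9): {a=44, b=9, d=22}
  after event 8 (t=41: DEL c): {a=44, b=9, d=22}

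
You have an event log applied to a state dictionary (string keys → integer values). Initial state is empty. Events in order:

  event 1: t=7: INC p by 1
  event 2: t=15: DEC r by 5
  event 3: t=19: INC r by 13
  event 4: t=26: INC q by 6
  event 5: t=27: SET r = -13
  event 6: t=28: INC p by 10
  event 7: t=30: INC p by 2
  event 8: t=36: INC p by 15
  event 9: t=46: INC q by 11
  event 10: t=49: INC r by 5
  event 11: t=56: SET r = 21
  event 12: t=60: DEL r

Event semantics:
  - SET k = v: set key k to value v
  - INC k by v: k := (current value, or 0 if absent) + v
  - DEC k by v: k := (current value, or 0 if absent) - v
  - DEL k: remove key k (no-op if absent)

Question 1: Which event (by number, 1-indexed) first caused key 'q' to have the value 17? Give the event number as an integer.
Answer: 9

Derivation:
Looking for first event where q becomes 17:
  event 4: q = 6
  event 5: q = 6
  event 6: q = 6
  event 7: q = 6
  event 8: q = 6
  event 9: q 6 -> 17  <-- first match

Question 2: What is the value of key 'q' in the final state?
Answer: 17

Derivation:
Track key 'q' through all 12 events:
  event 1 (t=7: INC p by 1): q unchanged
  event 2 (t=15: DEC r by 5): q unchanged
  event 3 (t=19: INC r by 13): q unchanged
  event 4 (t=26: INC q by 6): q (absent) -> 6
  event 5 (t=27: SET r = -13): q unchanged
  event 6 (t=28: INC p by 10): q unchanged
  event 7 (t=30: INC p by 2): q unchanged
  event 8 (t=36: INC p by 15): q unchanged
  event 9 (t=46: INC q by 11): q 6 -> 17
  event 10 (t=49: INC r by 5): q unchanged
  event 11 (t=56: SET r = 21): q unchanged
  event 12 (t=60: DEL r): q unchanged
Final: q = 17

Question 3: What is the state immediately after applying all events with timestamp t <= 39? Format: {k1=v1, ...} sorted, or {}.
Apply events with t <= 39 (8 events):
  after event 1 (t=7: INC p by 1): {p=1}
  after event 2 (t=15: DEC r by 5): {p=1, r=-5}
  after event 3 (t=19: INC r by 13): {p=1, r=8}
  after event 4 (t=26: INC q by 6): {p=1, q=6, r=8}
  after event 5 (t=27: SET r = -13): {p=1, q=6, r=-13}
  after event 6 (t=28: INC p by 10): {p=11, q=6, r=-13}
  after event 7 (t=30: INC p by 2): {p=13, q=6, r=-13}
  after event 8 (t=36: INC p by 15): {p=28, q=6, r=-13}

Answer: {p=28, q=6, r=-13}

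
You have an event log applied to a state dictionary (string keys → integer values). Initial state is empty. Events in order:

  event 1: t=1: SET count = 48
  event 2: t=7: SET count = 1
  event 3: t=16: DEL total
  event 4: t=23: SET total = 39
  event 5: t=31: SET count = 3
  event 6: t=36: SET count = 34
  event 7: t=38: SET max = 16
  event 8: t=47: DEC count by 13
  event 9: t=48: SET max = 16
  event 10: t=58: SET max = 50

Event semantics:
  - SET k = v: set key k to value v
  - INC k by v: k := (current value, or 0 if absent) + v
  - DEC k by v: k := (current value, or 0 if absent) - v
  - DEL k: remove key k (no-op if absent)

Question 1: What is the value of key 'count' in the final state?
Answer: 21

Derivation:
Track key 'count' through all 10 events:
  event 1 (t=1: SET count = 48): count (absent) -> 48
  event 2 (t=7: SET count = 1): count 48 -> 1
  event 3 (t=16: DEL total): count unchanged
  event 4 (t=23: SET total = 39): count unchanged
  event 5 (t=31: SET count = 3): count 1 -> 3
  event 6 (t=36: SET count = 34): count 3 -> 34
  event 7 (t=38: SET max = 16): count unchanged
  event 8 (t=47: DEC count by 13): count 34 -> 21
  event 9 (t=48: SET max = 16): count unchanged
  event 10 (t=58: SET max = 50): count unchanged
Final: count = 21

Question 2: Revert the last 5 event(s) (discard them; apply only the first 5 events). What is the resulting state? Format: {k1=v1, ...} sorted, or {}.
Answer: {count=3, total=39}

Derivation:
Keep first 5 events (discard last 5):
  after event 1 (t=1: SET count = 48): {count=48}
  after event 2 (t=7: SET count = 1): {count=1}
  after event 3 (t=16: DEL total): {count=1}
  after event 4 (t=23: SET total = 39): {count=1, total=39}
  after event 5 (t=31: SET count = 3): {count=3, total=39}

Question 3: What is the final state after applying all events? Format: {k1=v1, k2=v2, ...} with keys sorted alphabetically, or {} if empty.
  after event 1 (t=1: SET count = 48): {count=48}
  after event 2 (t=7: SET count = 1): {count=1}
  after event 3 (t=16: DEL total): {count=1}
  after event 4 (t=23: SET total = 39): {count=1, total=39}
  after event 5 (t=31: SET count = 3): {count=3, total=39}
  after event 6 (t=36: SET count = 34): {count=34, total=39}
  after event 7 (t=38: SET max = 16): {count=34, max=16, total=39}
  after event 8 (t=47: DEC count by 13): {count=21, max=16, total=39}
  after event 9 (t=48: SET max = 16): {count=21, max=16, total=39}
  after event 10 (t=58: SET max = 50): {count=21, max=50, total=39}

Answer: {count=21, max=50, total=39}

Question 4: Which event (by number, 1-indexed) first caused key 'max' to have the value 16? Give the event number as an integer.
Looking for first event where max becomes 16:
  event 7: max (absent) -> 16  <-- first match

Answer: 7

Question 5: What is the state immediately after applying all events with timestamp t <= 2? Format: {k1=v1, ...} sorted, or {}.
Apply events with t <= 2 (1 events):
  after event 1 (t=1: SET count = 48): {count=48}

Answer: {count=48}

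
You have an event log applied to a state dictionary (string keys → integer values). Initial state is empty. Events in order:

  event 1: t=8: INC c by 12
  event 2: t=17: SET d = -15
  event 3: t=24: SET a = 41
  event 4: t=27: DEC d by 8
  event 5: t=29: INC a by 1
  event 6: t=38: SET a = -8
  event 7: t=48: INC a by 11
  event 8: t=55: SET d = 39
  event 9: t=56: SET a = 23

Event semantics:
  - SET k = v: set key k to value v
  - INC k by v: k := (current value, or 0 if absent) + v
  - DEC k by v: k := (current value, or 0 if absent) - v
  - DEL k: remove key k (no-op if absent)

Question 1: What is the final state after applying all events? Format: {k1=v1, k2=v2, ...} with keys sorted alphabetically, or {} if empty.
Answer: {a=23, c=12, d=39}

Derivation:
  after event 1 (t=8: INC c by 12): {c=12}
  after event 2 (t=17: SET d = -15): {c=12, d=-15}
  after event 3 (t=24: SET a = 41): {a=41, c=12, d=-15}
  after event 4 (t=27: DEC d by 8): {a=41, c=12, d=-23}
  after event 5 (t=29: INC a by 1): {a=42, c=12, d=-23}
  after event 6 (t=38: SET a = -8): {a=-8, c=12, d=-23}
  after event 7 (t=48: INC a by 11): {a=3, c=12, d=-23}
  after event 8 (t=55: SET d = 39): {a=3, c=12, d=39}
  after event 9 (t=56: SET a = 23): {a=23, c=12, d=39}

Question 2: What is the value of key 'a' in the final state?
Track key 'a' through all 9 events:
  event 1 (t=8: INC c by 12): a unchanged
  event 2 (t=17: SET d = -15): a unchanged
  event 3 (t=24: SET a = 41): a (absent) -> 41
  event 4 (t=27: DEC d by 8): a unchanged
  event 5 (t=29: INC a by 1): a 41 -> 42
  event 6 (t=38: SET a = -8): a 42 -> -8
  event 7 (t=48: INC a by 11): a -8 -> 3
  event 8 (t=55: SET d = 39): a unchanged
  event 9 (t=56: SET a = 23): a 3 -> 23
Final: a = 23

Answer: 23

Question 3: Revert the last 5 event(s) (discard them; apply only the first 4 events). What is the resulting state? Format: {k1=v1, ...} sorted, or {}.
Keep first 4 events (discard last 5):
  after event 1 (t=8: INC c by 12): {c=12}
  after event 2 (t=17: SET d = -15): {c=12, d=-15}
  after event 3 (t=24: SET a = 41): {a=41, c=12, d=-15}
  after event 4 (t=27: DEC d by 8): {a=41, c=12, d=-23}

Answer: {a=41, c=12, d=-23}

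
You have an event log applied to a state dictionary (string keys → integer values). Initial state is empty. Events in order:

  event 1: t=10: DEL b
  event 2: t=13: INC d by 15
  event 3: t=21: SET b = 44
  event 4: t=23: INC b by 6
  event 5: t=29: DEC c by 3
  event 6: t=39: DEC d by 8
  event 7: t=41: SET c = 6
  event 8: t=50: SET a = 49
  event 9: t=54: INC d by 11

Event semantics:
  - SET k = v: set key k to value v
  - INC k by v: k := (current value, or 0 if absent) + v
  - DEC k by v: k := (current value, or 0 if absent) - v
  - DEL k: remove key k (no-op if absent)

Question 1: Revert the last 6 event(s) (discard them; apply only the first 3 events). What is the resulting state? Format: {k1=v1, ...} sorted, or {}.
Keep first 3 events (discard last 6):
  after event 1 (t=10: DEL b): {}
  after event 2 (t=13: INC d by 15): {d=15}
  after event 3 (t=21: SET b = 44): {b=44, d=15}

Answer: {b=44, d=15}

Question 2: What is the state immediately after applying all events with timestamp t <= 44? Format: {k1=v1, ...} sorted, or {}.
Answer: {b=50, c=6, d=7}

Derivation:
Apply events with t <= 44 (7 events):
  after event 1 (t=10: DEL b): {}
  after event 2 (t=13: INC d by 15): {d=15}
  after event 3 (t=21: SET b = 44): {b=44, d=15}
  after event 4 (t=23: INC b by 6): {b=50, d=15}
  after event 5 (t=29: DEC c by 3): {b=50, c=-3, d=15}
  after event 6 (t=39: DEC d by 8): {b=50, c=-3, d=7}
  after event 7 (t=41: SET c = 6): {b=50, c=6, d=7}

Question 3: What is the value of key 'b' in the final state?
Track key 'b' through all 9 events:
  event 1 (t=10: DEL b): b (absent) -> (absent)
  event 2 (t=13: INC d by 15): b unchanged
  event 3 (t=21: SET b = 44): b (absent) -> 44
  event 4 (t=23: INC b by 6): b 44 -> 50
  event 5 (t=29: DEC c by 3): b unchanged
  event 6 (t=39: DEC d by 8): b unchanged
  event 7 (t=41: SET c = 6): b unchanged
  event 8 (t=50: SET a = 49): b unchanged
  event 9 (t=54: INC d by 11): b unchanged
Final: b = 50

Answer: 50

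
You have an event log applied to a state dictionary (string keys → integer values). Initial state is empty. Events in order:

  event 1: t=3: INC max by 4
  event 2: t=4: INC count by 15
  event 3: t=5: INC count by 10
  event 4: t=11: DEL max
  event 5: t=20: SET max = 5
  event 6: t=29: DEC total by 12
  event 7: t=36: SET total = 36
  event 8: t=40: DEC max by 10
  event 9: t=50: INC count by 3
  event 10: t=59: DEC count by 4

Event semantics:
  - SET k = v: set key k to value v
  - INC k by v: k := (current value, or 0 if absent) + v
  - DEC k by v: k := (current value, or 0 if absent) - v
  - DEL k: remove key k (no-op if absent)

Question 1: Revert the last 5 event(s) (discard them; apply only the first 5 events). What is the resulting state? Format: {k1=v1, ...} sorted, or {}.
Answer: {count=25, max=5}

Derivation:
Keep first 5 events (discard last 5):
  after event 1 (t=3: INC max by 4): {max=4}
  after event 2 (t=4: INC count by 15): {count=15, max=4}
  after event 3 (t=5: INC count by 10): {count=25, max=4}
  after event 4 (t=11: DEL max): {count=25}
  after event 5 (t=20: SET max = 5): {count=25, max=5}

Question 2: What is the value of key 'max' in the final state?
Track key 'max' through all 10 events:
  event 1 (t=3: INC max by 4): max (absent) -> 4
  event 2 (t=4: INC count by 15): max unchanged
  event 3 (t=5: INC count by 10): max unchanged
  event 4 (t=11: DEL max): max 4 -> (absent)
  event 5 (t=20: SET max = 5): max (absent) -> 5
  event 6 (t=29: DEC total by 12): max unchanged
  event 7 (t=36: SET total = 36): max unchanged
  event 8 (t=40: DEC max by 10): max 5 -> -5
  event 9 (t=50: INC count by 3): max unchanged
  event 10 (t=59: DEC count by 4): max unchanged
Final: max = -5

Answer: -5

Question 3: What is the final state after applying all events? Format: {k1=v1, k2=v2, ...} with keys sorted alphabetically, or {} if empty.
Answer: {count=24, max=-5, total=36}

Derivation:
  after event 1 (t=3: INC max by 4): {max=4}
  after event 2 (t=4: INC count by 15): {count=15, max=4}
  after event 3 (t=5: INC count by 10): {count=25, max=4}
  after event 4 (t=11: DEL max): {count=25}
  after event 5 (t=20: SET max = 5): {count=25, max=5}
  after event 6 (t=29: DEC total by 12): {count=25, max=5, total=-12}
  after event 7 (t=36: SET total = 36): {count=25, max=5, total=36}
  after event 8 (t=40: DEC max by 10): {count=25, max=-5, total=36}
  after event 9 (t=50: INC count by 3): {count=28, max=-5, total=36}
  after event 10 (t=59: DEC count by 4): {count=24, max=-5, total=36}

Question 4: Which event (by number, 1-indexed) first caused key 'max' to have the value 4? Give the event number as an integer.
Answer: 1

Derivation:
Looking for first event where max becomes 4:
  event 1: max (absent) -> 4  <-- first match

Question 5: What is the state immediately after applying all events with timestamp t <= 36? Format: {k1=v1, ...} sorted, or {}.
Apply events with t <= 36 (7 events):
  after event 1 (t=3: INC max by 4): {max=4}
  after event 2 (t=4: INC count by 15): {count=15, max=4}
  after event 3 (t=5: INC count by 10): {count=25, max=4}
  after event 4 (t=11: DEL max): {count=25}
  after event 5 (t=20: SET max = 5): {count=25, max=5}
  after event 6 (t=29: DEC total by 12): {count=25, max=5, total=-12}
  after event 7 (t=36: SET total = 36): {count=25, max=5, total=36}

Answer: {count=25, max=5, total=36}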